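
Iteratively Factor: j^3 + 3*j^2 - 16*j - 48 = (j - 4)*(j^2 + 7*j + 12) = (j - 4)*(j + 3)*(j + 4)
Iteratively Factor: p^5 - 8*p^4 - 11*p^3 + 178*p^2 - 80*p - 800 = (p - 5)*(p^4 - 3*p^3 - 26*p^2 + 48*p + 160) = (p - 5)^2*(p^3 + 2*p^2 - 16*p - 32) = (p - 5)^2*(p - 4)*(p^2 + 6*p + 8) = (p - 5)^2*(p - 4)*(p + 4)*(p + 2)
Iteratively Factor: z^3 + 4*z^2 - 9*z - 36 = (z + 4)*(z^2 - 9) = (z + 3)*(z + 4)*(z - 3)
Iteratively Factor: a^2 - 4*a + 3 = (a - 3)*(a - 1)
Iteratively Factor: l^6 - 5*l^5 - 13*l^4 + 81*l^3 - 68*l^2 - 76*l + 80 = (l + 4)*(l^5 - 9*l^4 + 23*l^3 - 11*l^2 - 24*l + 20) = (l - 2)*(l + 4)*(l^4 - 7*l^3 + 9*l^2 + 7*l - 10) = (l - 5)*(l - 2)*(l + 4)*(l^3 - 2*l^2 - l + 2) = (l - 5)*(l - 2)*(l - 1)*(l + 4)*(l^2 - l - 2) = (l - 5)*(l - 2)^2*(l - 1)*(l + 4)*(l + 1)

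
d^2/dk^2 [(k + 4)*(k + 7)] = 2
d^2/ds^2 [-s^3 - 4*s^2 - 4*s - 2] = -6*s - 8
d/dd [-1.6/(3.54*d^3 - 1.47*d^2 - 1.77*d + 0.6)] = (16.992*d^2 - 4.704*d - 2.832)/(3.54*d^3 - 1.47*d^2 - 1.77*d + 0.6)^2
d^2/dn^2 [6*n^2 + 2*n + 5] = 12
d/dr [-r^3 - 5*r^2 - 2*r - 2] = -3*r^2 - 10*r - 2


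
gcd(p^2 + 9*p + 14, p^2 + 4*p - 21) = p + 7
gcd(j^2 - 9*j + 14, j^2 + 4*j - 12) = j - 2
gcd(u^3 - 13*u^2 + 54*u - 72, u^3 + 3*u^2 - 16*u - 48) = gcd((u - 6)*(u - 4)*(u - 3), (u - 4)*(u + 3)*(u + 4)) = u - 4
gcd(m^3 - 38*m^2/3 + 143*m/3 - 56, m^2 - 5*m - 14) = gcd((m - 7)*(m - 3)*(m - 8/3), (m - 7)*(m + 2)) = m - 7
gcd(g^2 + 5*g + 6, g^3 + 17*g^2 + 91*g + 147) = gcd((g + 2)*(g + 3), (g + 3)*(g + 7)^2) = g + 3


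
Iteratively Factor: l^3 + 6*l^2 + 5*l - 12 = (l + 4)*(l^2 + 2*l - 3) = (l - 1)*(l + 4)*(l + 3)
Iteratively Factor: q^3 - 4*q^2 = (q)*(q^2 - 4*q) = q^2*(q - 4)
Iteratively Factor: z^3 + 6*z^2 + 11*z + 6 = (z + 1)*(z^2 + 5*z + 6) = (z + 1)*(z + 2)*(z + 3)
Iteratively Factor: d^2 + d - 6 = (d + 3)*(d - 2)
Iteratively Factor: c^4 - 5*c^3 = (c)*(c^3 - 5*c^2) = c^2*(c^2 - 5*c) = c^3*(c - 5)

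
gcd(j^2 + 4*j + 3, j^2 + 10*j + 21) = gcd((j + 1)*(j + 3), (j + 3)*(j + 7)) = j + 3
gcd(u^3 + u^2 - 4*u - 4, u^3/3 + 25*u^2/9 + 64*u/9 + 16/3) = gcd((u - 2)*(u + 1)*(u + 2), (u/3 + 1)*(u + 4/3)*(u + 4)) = 1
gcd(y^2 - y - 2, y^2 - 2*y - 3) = y + 1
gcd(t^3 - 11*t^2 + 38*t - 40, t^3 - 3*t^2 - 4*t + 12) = t - 2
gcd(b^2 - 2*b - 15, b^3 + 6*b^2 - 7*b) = 1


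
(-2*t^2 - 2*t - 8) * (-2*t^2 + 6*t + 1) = 4*t^4 - 8*t^3 + 2*t^2 - 50*t - 8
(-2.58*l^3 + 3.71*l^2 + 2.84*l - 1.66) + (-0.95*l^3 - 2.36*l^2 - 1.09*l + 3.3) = -3.53*l^3 + 1.35*l^2 + 1.75*l + 1.64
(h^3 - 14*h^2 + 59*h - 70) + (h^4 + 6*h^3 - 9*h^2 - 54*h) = h^4 + 7*h^3 - 23*h^2 + 5*h - 70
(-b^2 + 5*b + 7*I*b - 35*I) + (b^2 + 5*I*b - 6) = 5*b + 12*I*b - 6 - 35*I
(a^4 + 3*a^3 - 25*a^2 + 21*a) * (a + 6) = a^5 + 9*a^4 - 7*a^3 - 129*a^2 + 126*a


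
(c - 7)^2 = c^2 - 14*c + 49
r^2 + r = r*(r + 1)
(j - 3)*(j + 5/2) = j^2 - j/2 - 15/2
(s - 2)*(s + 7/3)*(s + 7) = s^3 + 22*s^2/3 - 7*s/3 - 98/3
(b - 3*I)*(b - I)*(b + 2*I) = b^3 - 2*I*b^2 + 5*b - 6*I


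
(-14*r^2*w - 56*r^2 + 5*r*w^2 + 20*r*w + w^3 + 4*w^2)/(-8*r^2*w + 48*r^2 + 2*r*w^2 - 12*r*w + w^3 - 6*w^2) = (7*r*w + 28*r + w^2 + 4*w)/(4*r*w - 24*r + w^2 - 6*w)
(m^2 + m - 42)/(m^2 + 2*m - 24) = (m^2 + m - 42)/(m^2 + 2*m - 24)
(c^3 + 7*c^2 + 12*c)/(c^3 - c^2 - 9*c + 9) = c*(c + 4)/(c^2 - 4*c + 3)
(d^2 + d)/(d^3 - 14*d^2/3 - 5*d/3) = 3*(d + 1)/(3*d^2 - 14*d - 5)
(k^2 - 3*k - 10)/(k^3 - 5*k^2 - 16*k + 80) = (k + 2)/(k^2 - 16)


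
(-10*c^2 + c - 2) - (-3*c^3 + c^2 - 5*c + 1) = 3*c^3 - 11*c^2 + 6*c - 3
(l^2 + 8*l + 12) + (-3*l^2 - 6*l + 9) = -2*l^2 + 2*l + 21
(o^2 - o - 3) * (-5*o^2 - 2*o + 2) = -5*o^4 + 3*o^3 + 19*o^2 + 4*o - 6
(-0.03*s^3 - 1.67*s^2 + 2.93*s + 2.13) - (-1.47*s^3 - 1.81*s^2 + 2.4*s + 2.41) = 1.44*s^3 + 0.14*s^2 + 0.53*s - 0.28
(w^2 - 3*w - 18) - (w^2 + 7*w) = -10*w - 18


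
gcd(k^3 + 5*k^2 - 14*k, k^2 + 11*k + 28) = k + 7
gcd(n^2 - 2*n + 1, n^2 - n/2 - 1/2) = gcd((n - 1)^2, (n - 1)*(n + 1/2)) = n - 1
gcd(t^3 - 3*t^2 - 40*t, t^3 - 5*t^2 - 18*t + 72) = 1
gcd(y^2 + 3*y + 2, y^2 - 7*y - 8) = y + 1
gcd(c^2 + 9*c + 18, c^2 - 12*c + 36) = 1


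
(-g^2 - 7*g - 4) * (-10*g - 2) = 10*g^3 + 72*g^2 + 54*g + 8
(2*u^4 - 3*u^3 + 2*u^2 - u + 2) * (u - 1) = 2*u^5 - 5*u^4 + 5*u^3 - 3*u^2 + 3*u - 2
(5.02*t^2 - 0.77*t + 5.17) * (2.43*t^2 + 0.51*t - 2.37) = 12.1986*t^4 + 0.6891*t^3 + 0.273000000000001*t^2 + 4.4616*t - 12.2529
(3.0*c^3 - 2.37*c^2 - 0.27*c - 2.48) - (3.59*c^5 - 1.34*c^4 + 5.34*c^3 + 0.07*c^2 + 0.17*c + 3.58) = -3.59*c^5 + 1.34*c^4 - 2.34*c^3 - 2.44*c^2 - 0.44*c - 6.06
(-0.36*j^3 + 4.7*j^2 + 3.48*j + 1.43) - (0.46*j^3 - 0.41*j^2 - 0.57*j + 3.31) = -0.82*j^3 + 5.11*j^2 + 4.05*j - 1.88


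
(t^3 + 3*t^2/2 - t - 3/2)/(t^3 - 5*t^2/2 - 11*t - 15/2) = (t - 1)/(t - 5)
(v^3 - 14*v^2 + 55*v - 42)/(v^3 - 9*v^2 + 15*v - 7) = (v - 6)/(v - 1)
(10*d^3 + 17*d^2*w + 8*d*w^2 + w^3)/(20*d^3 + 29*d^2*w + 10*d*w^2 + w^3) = (2*d + w)/(4*d + w)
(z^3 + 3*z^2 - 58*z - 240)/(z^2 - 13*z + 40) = (z^2 + 11*z + 30)/(z - 5)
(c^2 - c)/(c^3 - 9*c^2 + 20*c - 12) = c/(c^2 - 8*c + 12)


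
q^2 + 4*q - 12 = (q - 2)*(q + 6)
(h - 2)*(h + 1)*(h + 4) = h^3 + 3*h^2 - 6*h - 8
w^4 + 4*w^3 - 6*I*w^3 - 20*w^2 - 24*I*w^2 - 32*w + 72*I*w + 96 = (w - 2)*(w + 6)*(w - 4*I)*(w - 2*I)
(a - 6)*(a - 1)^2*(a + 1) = a^4 - 7*a^3 + 5*a^2 + 7*a - 6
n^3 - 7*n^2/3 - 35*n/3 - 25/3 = (n - 5)*(n + 1)*(n + 5/3)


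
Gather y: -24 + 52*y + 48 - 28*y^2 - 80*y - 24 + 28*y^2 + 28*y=0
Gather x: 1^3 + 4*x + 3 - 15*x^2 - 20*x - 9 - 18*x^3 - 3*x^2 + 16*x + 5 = -18*x^3 - 18*x^2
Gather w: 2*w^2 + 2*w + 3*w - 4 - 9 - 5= 2*w^2 + 5*w - 18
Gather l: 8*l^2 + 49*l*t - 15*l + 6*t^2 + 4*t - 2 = 8*l^2 + l*(49*t - 15) + 6*t^2 + 4*t - 2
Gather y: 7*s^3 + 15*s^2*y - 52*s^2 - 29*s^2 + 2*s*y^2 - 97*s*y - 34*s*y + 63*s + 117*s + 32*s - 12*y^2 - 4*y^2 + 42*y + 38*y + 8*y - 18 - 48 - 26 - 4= 7*s^3 - 81*s^2 + 212*s + y^2*(2*s - 16) + y*(15*s^2 - 131*s + 88) - 96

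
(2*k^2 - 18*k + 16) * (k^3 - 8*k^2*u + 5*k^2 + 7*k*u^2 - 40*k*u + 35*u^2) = 2*k^5 - 16*k^4*u - 8*k^4 + 14*k^3*u^2 + 64*k^3*u - 74*k^3 - 56*k^2*u^2 + 592*k^2*u + 80*k^2 - 518*k*u^2 - 640*k*u + 560*u^2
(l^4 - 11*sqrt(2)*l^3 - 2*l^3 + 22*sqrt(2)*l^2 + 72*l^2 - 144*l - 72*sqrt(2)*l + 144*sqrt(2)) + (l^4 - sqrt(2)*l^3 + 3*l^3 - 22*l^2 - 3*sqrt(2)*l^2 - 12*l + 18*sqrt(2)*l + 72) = 2*l^4 - 12*sqrt(2)*l^3 + l^3 + 19*sqrt(2)*l^2 + 50*l^2 - 156*l - 54*sqrt(2)*l + 72 + 144*sqrt(2)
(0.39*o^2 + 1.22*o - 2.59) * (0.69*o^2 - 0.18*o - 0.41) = 0.2691*o^4 + 0.7716*o^3 - 2.1666*o^2 - 0.034*o + 1.0619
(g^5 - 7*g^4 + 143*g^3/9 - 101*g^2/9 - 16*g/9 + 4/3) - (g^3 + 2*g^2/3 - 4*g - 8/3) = g^5 - 7*g^4 + 134*g^3/9 - 107*g^2/9 + 20*g/9 + 4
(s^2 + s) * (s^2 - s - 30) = s^4 - 31*s^2 - 30*s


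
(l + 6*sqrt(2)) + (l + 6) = 2*l + 6 + 6*sqrt(2)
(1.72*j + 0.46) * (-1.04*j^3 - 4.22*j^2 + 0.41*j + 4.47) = -1.7888*j^4 - 7.7368*j^3 - 1.236*j^2 + 7.877*j + 2.0562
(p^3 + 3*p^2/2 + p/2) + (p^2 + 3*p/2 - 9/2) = p^3 + 5*p^2/2 + 2*p - 9/2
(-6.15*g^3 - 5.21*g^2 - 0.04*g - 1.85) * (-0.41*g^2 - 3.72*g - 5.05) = 2.5215*g^5 + 25.0141*g^4 + 50.4551*g^3 + 27.2178*g^2 + 7.084*g + 9.3425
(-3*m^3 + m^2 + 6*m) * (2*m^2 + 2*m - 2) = -6*m^5 - 4*m^4 + 20*m^3 + 10*m^2 - 12*m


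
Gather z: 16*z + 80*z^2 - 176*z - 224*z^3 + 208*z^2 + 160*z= -224*z^3 + 288*z^2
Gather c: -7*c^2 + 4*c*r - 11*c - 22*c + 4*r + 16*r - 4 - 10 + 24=-7*c^2 + c*(4*r - 33) + 20*r + 10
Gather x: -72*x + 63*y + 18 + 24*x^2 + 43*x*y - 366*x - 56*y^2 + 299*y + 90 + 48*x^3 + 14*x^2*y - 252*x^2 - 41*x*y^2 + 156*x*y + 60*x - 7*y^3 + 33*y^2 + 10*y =48*x^3 + x^2*(14*y - 228) + x*(-41*y^2 + 199*y - 378) - 7*y^3 - 23*y^2 + 372*y + 108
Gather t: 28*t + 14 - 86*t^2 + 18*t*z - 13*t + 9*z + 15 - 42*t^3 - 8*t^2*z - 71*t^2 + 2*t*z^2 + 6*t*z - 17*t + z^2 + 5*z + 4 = -42*t^3 + t^2*(-8*z - 157) + t*(2*z^2 + 24*z - 2) + z^2 + 14*z + 33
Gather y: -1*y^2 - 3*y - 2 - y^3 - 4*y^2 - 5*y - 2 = -y^3 - 5*y^2 - 8*y - 4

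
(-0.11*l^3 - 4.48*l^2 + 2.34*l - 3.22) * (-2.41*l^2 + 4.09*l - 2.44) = 0.2651*l^5 + 10.3469*l^4 - 23.6942*l^3 + 28.262*l^2 - 18.8794*l + 7.8568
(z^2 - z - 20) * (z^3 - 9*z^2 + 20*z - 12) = z^5 - 10*z^4 + 9*z^3 + 148*z^2 - 388*z + 240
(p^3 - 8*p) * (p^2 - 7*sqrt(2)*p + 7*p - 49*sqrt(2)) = p^5 - 7*sqrt(2)*p^4 + 7*p^4 - 49*sqrt(2)*p^3 - 8*p^3 - 56*p^2 + 56*sqrt(2)*p^2 + 392*sqrt(2)*p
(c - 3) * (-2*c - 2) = -2*c^2 + 4*c + 6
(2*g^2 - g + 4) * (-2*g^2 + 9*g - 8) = -4*g^4 + 20*g^3 - 33*g^2 + 44*g - 32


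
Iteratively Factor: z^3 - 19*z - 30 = (z + 3)*(z^2 - 3*z - 10) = (z - 5)*(z + 3)*(z + 2)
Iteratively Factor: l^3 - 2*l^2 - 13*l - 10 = (l - 5)*(l^2 + 3*l + 2) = (l - 5)*(l + 1)*(l + 2)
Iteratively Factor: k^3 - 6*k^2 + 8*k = (k - 4)*(k^2 - 2*k) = (k - 4)*(k - 2)*(k)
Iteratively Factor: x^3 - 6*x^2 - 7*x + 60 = (x + 3)*(x^2 - 9*x + 20) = (x - 4)*(x + 3)*(x - 5)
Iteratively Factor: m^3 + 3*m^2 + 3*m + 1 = (m + 1)*(m^2 + 2*m + 1) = (m + 1)^2*(m + 1)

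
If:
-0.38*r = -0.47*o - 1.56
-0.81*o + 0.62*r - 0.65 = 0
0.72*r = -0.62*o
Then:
No Solution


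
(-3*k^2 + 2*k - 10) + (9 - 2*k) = -3*k^2 - 1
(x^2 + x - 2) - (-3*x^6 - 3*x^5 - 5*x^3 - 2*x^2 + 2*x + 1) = 3*x^6 + 3*x^5 + 5*x^3 + 3*x^2 - x - 3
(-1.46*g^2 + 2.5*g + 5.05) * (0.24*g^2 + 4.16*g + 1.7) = -0.3504*g^4 - 5.4736*g^3 + 9.13*g^2 + 25.258*g + 8.585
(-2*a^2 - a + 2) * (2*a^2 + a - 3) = -4*a^4 - 4*a^3 + 9*a^2 + 5*a - 6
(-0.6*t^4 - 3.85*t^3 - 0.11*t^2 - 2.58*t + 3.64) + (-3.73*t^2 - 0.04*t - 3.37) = -0.6*t^4 - 3.85*t^3 - 3.84*t^2 - 2.62*t + 0.27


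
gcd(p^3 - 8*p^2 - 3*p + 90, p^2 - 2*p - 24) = p - 6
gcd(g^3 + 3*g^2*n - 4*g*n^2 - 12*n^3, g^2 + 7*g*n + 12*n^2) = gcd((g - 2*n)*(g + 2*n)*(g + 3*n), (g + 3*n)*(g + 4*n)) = g + 3*n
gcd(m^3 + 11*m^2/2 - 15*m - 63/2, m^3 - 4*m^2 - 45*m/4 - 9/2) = m + 3/2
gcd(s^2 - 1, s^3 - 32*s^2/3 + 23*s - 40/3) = s - 1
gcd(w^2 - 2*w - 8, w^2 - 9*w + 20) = w - 4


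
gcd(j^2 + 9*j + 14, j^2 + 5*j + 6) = j + 2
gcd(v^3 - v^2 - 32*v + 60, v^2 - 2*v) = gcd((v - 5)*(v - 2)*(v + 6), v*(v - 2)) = v - 2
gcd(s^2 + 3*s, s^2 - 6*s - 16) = 1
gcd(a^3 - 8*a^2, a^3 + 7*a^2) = a^2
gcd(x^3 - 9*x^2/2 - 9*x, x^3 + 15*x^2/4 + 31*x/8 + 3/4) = x + 3/2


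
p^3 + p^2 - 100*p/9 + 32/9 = (p - 8/3)*(p - 1/3)*(p + 4)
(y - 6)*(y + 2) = y^2 - 4*y - 12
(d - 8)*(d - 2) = d^2 - 10*d + 16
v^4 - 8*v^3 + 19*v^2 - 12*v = v*(v - 4)*(v - 3)*(v - 1)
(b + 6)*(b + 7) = b^2 + 13*b + 42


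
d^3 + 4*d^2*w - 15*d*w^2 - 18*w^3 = (d - 3*w)*(d + w)*(d + 6*w)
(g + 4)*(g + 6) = g^2 + 10*g + 24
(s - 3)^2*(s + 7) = s^3 + s^2 - 33*s + 63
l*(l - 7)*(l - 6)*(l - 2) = l^4 - 15*l^3 + 68*l^2 - 84*l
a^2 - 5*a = a*(a - 5)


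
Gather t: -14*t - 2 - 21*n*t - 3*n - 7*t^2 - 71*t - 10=-3*n - 7*t^2 + t*(-21*n - 85) - 12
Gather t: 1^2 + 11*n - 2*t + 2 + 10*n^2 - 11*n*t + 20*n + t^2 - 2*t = 10*n^2 + 31*n + t^2 + t*(-11*n - 4) + 3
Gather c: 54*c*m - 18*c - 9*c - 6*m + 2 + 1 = c*(54*m - 27) - 6*m + 3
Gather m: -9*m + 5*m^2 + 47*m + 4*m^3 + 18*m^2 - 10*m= 4*m^3 + 23*m^2 + 28*m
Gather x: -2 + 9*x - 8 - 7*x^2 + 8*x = -7*x^2 + 17*x - 10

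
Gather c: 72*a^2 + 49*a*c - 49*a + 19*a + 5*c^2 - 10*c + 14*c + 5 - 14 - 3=72*a^2 - 30*a + 5*c^2 + c*(49*a + 4) - 12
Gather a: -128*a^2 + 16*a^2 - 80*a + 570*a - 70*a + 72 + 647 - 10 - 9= -112*a^2 + 420*a + 700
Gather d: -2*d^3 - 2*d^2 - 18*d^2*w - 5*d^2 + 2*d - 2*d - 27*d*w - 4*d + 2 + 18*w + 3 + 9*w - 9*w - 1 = -2*d^3 + d^2*(-18*w - 7) + d*(-27*w - 4) + 18*w + 4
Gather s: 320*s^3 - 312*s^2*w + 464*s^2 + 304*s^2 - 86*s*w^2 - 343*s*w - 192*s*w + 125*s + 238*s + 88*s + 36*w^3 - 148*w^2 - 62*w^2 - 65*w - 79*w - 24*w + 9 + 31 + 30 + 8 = 320*s^3 + s^2*(768 - 312*w) + s*(-86*w^2 - 535*w + 451) + 36*w^3 - 210*w^2 - 168*w + 78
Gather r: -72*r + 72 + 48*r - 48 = 24 - 24*r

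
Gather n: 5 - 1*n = 5 - n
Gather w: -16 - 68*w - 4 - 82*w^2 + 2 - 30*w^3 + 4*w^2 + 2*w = -30*w^3 - 78*w^2 - 66*w - 18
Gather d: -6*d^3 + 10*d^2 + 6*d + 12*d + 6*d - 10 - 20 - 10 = -6*d^3 + 10*d^2 + 24*d - 40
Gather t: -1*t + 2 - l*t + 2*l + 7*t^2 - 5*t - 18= 2*l + 7*t^2 + t*(-l - 6) - 16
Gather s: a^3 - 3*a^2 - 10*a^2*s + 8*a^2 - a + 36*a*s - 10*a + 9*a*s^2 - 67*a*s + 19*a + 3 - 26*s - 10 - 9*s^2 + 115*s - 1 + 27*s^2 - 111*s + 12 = a^3 + 5*a^2 + 8*a + s^2*(9*a + 18) + s*(-10*a^2 - 31*a - 22) + 4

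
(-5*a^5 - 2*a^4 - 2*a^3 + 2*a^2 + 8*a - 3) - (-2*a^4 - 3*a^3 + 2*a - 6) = -5*a^5 + a^3 + 2*a^2 + 6*a + 3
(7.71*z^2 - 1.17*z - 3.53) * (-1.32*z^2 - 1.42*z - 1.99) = -10.1772*z^4 - 9.4038*z^3 - 9.0219*z^2 + 7.3409*z + 7.0247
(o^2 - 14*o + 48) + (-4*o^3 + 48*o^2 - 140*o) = -4*o^3 + 49*o^2 - 154*o + 48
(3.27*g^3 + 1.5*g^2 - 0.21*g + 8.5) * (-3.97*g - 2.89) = -12.9819*g^4 - 15.4053*g^3 - 3.5013*g^2 - 33.1381*g - 24.565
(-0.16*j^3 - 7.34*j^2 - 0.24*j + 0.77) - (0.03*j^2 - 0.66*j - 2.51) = -0.16*j^3 - 7.37*j^2 + 0.42*j + 3.28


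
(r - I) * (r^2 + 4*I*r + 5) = r^3 + 3*I*r^2 + 9*r - 5*I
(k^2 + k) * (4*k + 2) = 4*k^3 + 6*k^2 + 2*k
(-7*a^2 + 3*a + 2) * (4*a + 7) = -28*a^3 - 37*a^2 + 29*a + 14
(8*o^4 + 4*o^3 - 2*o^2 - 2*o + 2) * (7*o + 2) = 56*o^5 + 44*o^4 - 6*o^3 - 18*o^2 + 10*o + 4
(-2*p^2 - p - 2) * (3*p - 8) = -6*p^3 + 13*p^2 + 2*p + 16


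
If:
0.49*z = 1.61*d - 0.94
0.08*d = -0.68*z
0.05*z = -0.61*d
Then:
No Solution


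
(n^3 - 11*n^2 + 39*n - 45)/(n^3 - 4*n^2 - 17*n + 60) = (n - 3)/(n + 4)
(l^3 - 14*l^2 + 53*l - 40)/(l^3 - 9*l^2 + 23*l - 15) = (l - 8)/(l - 3)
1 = 1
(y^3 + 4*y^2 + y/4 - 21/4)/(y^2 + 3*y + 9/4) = (2*y^2 + 5*y - 7)/(2*y + 3)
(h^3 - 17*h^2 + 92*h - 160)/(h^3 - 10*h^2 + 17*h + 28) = (h^2 - 13*h + 40)/(h^2 - 6*h - 7)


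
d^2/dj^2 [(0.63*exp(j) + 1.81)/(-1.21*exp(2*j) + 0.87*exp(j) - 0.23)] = (-0.922383*exp(4*j) - 11.263285*exp(3*j) + 6.768135*exp(2*j) + 0.51884*exp(j) - 0.395508)*exp(j)/(1.771561*exp(6*j) - 3.821301*exp(5*j) + 3.757776*exp(4*j) - 2.111229*exp(3*j) + 0.714288*exp(2*j) - 0.138069*exp(j) + 0.012167)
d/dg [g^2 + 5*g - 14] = 2*g + 5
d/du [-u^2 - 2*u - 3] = -2*u - 2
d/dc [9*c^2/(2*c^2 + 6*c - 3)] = 54*c*(c - 1)/(4*c^4 + 24*c^3 + 24*c^2 - 36*c + 9)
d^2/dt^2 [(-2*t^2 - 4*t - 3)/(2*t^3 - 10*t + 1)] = 4*(-4*t^6 - 24*t^5 - 96*t^4 - 26*t^3 + 114*t^2 + 9*t - 171)/(8*t^9 - 120*t^7 + 12*t^6 + 600*t^5 - 120*t^4 - 994*t^3 + 300*t^2 - 30*t + 1)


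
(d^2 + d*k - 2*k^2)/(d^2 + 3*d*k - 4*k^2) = (d + 2*k)/(d + 4*k)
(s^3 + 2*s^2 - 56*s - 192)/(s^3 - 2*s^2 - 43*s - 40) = (s^2 + 10*s + 24)/(s^2 + 6*s + 5)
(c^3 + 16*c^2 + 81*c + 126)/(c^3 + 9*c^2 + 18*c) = (c + 7)/c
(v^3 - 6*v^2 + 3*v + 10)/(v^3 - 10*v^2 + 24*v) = (v^3 - 6*v^2 + 3*v + 10)/(v*(v^2 - 10*v + 24))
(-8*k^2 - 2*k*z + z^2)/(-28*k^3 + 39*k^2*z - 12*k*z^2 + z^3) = (2*k + z)/(7*k^2 - 8*k*z + z^2)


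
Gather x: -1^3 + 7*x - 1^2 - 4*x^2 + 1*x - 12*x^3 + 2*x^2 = -12*x^3 - 2*x^2 + 8*x - 2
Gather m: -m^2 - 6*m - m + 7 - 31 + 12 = -m^2 - 7*m - 12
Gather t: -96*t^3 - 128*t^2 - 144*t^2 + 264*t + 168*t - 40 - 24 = -96*t^3 - 272*t^2 + 432*t - 64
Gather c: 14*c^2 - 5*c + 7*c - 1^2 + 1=14*c^2 + 2*c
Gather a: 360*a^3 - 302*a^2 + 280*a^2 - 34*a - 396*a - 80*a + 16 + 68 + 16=360*a^3 - 22*a^2 - 510*a + 100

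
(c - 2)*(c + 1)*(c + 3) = c^3 + 2*c^2 - 5*c - 6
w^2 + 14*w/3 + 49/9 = (w + 7/3)^2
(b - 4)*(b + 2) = b^2 - 2*b - 8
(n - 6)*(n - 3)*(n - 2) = n^3 - 11*n^2 + 36*n - 36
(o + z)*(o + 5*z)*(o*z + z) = o^3*z + 6*o^2*z^2 + o^2*z + 5*o*z^3 + 6*o*z^2 + 5*z^3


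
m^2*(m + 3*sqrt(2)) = m^3 + 3*sqrt(2)*m^2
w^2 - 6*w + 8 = (w - 4)*(w - 2)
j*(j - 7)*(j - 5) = j^3 - 12*j^2 + 35*j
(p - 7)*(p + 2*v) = p^2 + 2*p*v - 7*p - 14*v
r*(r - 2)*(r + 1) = r^3 - r^2 - 2*r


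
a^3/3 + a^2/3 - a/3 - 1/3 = (a/3 + 1/3)*(a - 1)*(a + 1)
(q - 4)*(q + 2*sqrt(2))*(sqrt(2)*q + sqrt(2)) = sqrt(2)*q^3 - 3*sqrt(2)*q^2 + 4*q^2 - 12*q - 4*sqrt(2)*q - 16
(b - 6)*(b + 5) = b^2 - b - 30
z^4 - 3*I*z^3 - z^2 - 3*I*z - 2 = (z - 2*I)*(z - I)^2*(z + I)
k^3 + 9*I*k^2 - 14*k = k*(k + 2*I)*(k + 7*I)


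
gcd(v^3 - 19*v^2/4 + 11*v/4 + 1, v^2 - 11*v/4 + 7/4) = v - 1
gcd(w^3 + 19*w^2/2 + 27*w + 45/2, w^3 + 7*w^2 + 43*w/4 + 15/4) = w^2 + 13*w/2 + 15/2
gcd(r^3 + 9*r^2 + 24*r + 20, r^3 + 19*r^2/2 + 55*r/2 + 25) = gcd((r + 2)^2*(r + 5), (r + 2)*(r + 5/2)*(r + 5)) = r^2 + 7*r + 10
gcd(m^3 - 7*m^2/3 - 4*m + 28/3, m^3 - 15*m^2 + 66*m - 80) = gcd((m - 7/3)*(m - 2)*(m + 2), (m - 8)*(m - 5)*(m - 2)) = m - 2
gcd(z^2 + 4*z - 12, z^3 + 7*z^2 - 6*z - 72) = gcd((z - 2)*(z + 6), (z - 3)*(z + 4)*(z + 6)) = z + 6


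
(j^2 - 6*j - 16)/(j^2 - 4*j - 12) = (j - 8)/(j - 6)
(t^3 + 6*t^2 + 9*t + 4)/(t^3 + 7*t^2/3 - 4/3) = 3*(t^2 + 5*t + 4)/(3*t^2 + 4*t - 4)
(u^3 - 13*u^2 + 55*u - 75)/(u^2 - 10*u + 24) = (u^3 - 13*u^2 + 55*u - 75)/(u^2 - 10*u + 24)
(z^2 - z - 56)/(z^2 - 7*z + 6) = (z^2 - z - 56)/(z^2 - 7*z + 6)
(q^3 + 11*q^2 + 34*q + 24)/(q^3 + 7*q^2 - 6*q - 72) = (q + 1)/(q - 3)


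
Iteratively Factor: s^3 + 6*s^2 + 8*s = (s)*(s^2 + 6*s + 8) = s*(s + 2)*(s + 4)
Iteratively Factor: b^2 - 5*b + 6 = (b - 3)*(b - 2)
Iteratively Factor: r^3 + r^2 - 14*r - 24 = (r + 2)*(r^2 - r - 12) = (r + 2)*(r + 3)*(r - 4)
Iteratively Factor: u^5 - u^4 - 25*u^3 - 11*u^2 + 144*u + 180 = (u - 3)*(u^4 + 2*u^3 - 19*u^2 - 68*u - 60) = (u - 5)*(u - 3)*(u^3 + 7*u^2 + 16*u + 12) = (u - 5)*(u - 3)*(u + 3)*(u^2 + 4*u + 4) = (u - 5)*(u - 3)*(u + 2)*(u + 3)*(u + 2)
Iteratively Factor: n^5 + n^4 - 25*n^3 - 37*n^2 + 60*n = (n + 4)*(n^4 - 3*n^3 - 13*n^2 + 15*n) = (n - 5)*(n + 4)*(n^3 + 2*n^2 - 3*n) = (n - 5)*(n + 3)*(n + 4)*(n^2 - n) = (n - 5)*(n - 1)*(n + 3)*(n + 4)*(n)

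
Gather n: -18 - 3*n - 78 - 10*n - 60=-13*n - 156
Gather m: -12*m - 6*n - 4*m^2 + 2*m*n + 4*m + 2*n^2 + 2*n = -4*m^2 + m*(2*n - 8) + 2*n^2 - 4*n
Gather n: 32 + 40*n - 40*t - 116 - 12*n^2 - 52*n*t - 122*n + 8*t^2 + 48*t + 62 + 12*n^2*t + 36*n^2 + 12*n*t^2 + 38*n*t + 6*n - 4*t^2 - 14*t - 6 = n^2*(12*t + 24) + n*(12*t^2 - 14*t - 76) + 4*t^2 - 6*t - 28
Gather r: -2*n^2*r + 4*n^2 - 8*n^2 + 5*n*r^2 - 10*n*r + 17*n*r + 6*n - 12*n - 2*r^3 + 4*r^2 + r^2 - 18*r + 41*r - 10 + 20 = -4*n^2 - 6*n - 2*r^3 + r^2*(5*n + 5) + r*(-2*n^2 + 7*n + 23) + 10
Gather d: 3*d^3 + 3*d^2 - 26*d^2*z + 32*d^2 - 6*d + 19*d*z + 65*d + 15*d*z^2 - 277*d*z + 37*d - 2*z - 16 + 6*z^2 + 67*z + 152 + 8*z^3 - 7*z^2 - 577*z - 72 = 3*d^3 + d^2*(35 - 26*z) + d*(15*z^2 - 258*z + 96) + 8*z^3 - z^2 - 512*z + 64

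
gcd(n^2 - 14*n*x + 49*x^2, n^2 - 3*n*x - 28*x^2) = -n + 7*x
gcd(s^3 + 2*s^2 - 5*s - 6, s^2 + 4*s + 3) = s^2 + 4*s + 3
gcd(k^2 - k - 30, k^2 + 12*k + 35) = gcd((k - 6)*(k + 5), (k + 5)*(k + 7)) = k + 5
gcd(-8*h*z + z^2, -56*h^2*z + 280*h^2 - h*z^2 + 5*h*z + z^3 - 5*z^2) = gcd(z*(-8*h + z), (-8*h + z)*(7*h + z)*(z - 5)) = -8*h + z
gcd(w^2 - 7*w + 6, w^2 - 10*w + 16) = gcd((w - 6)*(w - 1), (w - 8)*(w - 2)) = 1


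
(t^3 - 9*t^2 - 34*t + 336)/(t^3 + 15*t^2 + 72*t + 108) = (t^2 - 15*t + 56)/(t^2 + 9*t + 18)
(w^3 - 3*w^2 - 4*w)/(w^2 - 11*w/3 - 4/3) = 3*w*(w + 1)/(3*w + 1)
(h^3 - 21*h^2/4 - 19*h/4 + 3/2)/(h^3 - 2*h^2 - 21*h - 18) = (h - 1/4)/(h + 3)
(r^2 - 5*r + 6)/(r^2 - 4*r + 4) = (r - 3)/(r - 2)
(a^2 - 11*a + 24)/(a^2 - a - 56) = (a - 3)/(a + 7)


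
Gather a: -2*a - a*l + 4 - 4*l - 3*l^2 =a*(-l - 2) - 3*l^2 - 4*l + 4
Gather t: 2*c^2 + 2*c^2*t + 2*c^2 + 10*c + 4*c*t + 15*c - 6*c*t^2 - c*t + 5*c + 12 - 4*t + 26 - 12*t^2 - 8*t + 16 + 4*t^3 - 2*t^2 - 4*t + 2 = 4*c^2 + 30*c + 4*t^3 + t^2*(-6*c - 14) + t*(2*c^2 + 3*c - 16) + 56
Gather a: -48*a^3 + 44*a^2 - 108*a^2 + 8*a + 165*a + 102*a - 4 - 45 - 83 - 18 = -48*a^3 - 64*a^2 + 275*a - 150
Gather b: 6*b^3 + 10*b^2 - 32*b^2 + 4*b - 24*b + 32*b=6*b^3 - 22*b^2 + 12*b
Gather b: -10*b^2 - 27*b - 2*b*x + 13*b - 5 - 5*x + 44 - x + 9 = -10*b^2 + b*(-2*x - 14) - 6*x + 48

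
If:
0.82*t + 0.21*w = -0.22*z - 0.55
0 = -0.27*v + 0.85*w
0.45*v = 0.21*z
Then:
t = -0.306255380200861*z - 0.670731707317073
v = 0.466666666666667*z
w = 0.148235294117647*z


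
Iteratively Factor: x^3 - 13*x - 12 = (x - 4)*(x^2 + 4*x + 3) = (x - 4)*(x + 1)*(x + 3)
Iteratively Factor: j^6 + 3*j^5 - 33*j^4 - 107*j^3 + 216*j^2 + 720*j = (j)*(j^5 + 3*j^4 - 33*j^3 - 107*j^2 + 216*j + 720) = j*(j + 4)*(j^4 - j^3 - 29*j^2 + 9*j + 180) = j*(j - 3)*(j + 4)*(j^3 + 2*j^2 - 23*j - 60) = j*(j - 5)*(j - 3)*(j + 4)*(j^2 + 7*j + 12) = j*(j - 5)*(j - 3)*(j + 4)^2*(j + 3)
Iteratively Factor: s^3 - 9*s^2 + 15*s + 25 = (s + 1)*(s^2 - 10*s + 25) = (s - 5)*(s + 1)*(s - 5)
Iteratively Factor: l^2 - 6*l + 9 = (l - 3)*(l - 3)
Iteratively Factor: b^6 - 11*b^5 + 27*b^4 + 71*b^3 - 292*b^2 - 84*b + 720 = (b - 4)*(b^5 - 7*b^4 - b^3 + 67*b^2 - 24*b - 180) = (b - 4)*(b + 2)*(b^4 - 9*b^3 + 17*b^2 + 33*b - 90) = (b - 4)*(b - 3)*(b + 2)*(b^3 - 6*b^2 - b + 30) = (b - 4)*(b - 3)*(b + 2)^2*(b^2 - 8*b + 15) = (b - 5)*(b - 4)*(b - 3)*(b + 2)^2*(b - 3)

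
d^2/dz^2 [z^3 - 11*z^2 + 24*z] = 6*z - 22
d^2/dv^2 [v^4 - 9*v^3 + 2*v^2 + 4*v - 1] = 12*v^2 - 54*v + 4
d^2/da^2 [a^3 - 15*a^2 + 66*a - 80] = 6*a - 30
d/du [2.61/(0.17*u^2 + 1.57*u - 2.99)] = (-0.8874*u - 4.0977)/(0.17*u^2 + 1.57*u - 2.99)^2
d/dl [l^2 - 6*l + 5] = 2*l - 6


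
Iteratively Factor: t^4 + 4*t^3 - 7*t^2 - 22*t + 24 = (t + 3)*(t^3 + t^2 - 10*t + 8) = (t - 2)*(t + 3)*(t^2 + 3*t - 4) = (t - 2)*(t + 3)*(t + 4)*(t - 1)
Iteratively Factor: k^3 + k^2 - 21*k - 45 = (k - 5)*(k^2 + 6*k + 9) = (k - 5)*(k + 3)*(k + 3)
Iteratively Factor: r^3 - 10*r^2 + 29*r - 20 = (r - 5)*(r^2 - 5*r + 4) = (r - 5)*(r - 1)*(r - 4)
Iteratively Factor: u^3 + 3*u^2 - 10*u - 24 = (u + 4)*(u^2 - u - 6) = (u - 3)*(u + 4)*(u + 2)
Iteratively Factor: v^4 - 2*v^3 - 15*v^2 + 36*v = (v)*(v^3 - 2*v^2 - 15*v + 36) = v*(v - 3)*(v^2 + v - 12) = v*(v - 3)*(v + 4)*(v - 3)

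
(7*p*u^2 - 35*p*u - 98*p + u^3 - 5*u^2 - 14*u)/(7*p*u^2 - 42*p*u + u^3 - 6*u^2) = (u^2 - 5*u - 14)/(u*(u - 6))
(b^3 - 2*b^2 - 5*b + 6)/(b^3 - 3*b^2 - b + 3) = (b + 2)/(b + 1)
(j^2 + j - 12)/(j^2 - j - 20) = (j - 3)/(j - 5)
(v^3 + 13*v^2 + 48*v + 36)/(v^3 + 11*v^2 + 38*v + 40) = (v^3 + 13*v^2 + 48*v + 36)/(v^3 + 11*v^2 + 38*v + 40)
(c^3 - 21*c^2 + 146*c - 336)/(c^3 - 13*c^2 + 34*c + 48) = (c - 7)/(c + 1)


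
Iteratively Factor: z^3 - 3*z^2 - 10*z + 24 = (z - 2)*(z^2 - z - 12) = (z - 2)*(z + 3)*(z - 4)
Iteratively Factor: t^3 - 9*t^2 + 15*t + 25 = (t - 5)*(t^2 - 4*t - 5) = (t - 5)^2*(t + 1)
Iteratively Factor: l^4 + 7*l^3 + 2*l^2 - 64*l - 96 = (l - 3)*(l^3 + 10*l^2 + 32*l + 32) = (l - 3)*(l + 4)*(l^2 + 6*l + 8) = (l - 3)*(l + 4)^2*(l + 2)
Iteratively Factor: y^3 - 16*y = (y + 4)*(y^2 - 4*y) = (y - 4)*(y + 4)*(y)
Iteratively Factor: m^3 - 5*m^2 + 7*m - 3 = (m - 1)*(m^2 - 4*m + 3) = (m - 1)^2*(m - 3)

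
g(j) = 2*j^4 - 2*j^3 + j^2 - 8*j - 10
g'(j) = 8*j^3 - 6*j^2 + 2*j - 8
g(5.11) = 1072.05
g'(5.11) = 913.01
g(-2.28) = 91.19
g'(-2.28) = -138.57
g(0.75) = -15.65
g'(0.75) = -6.50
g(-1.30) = 12.20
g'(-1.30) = -38.32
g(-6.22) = 3553.32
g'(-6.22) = -2177.71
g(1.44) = -16.82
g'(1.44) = 6.33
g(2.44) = 18.27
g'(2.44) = 77.37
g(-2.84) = 196.71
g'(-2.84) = -245.32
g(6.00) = 2138.00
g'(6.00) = 1516.00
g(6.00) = 2138.00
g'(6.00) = 1516.00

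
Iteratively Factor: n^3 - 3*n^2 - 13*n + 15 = (n - 5)*(n^2 + 2*n - 3) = (n - 5)*(n - 1)*(n + 3)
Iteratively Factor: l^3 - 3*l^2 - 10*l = (l)*(l^2 - 3*l - 10) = l*(l + 2)*(l - 5)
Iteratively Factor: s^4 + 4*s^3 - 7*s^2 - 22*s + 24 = (s - 2)*(s^3 + 6*s^2 + 5*s - 12) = (s - 2)*(s - 1)*(s^2 + 7*s + 12) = (s - 2)*(s - 1)*(s + 4)*(s + 3)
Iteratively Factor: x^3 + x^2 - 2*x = (x + 2)*(x^2 - x) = x*(x + 2)*(x - 1)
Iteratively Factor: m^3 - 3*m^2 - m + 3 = (m - 1)*(m^2 - 2*m - 3) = (m - 1)*(m + 1)*(m - 3)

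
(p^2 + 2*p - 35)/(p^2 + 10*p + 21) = (p - 5)/(p + 3)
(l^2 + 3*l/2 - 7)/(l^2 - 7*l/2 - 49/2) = (l - 2)/(l - 7)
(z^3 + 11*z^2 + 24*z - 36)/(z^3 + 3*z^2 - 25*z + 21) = (z^2 + 12*z + 36)/(z^2 + 4*z - 21)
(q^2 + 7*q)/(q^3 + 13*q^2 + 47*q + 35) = q/(q^2 + 6*q + 5)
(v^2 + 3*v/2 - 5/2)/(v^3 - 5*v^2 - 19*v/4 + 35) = 2*(v - 1)/(2*v^2 - 15*v + 28)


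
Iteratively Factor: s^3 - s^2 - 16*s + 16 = (s - 4)*(s^2 + 3*s - 4) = (s - 4)*(s - 1)*(s + 4)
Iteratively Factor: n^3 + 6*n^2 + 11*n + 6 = (n + 2)*(n^2 + 4*n + 3) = (n + 1)*(n + 2)*(n + 3)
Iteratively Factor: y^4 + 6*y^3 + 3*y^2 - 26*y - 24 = (y + 3)*(y^3 + 3*y^2 - 6*y - 8) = (y + 3)*(y + 4)*(y^2 - y - 2) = (y + 1)*(y + 3)*(y + 4)*(y - 2)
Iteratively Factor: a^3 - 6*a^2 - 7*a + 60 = (a - 4)*(a^2 - 2*a - 15) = (a - 5)*(a - 4)*(a + 3)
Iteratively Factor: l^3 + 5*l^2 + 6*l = (l)*(l^2 + 5*l + 6) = l*(l + 2)*(l + 3)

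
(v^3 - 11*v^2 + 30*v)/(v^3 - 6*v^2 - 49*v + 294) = v*(v - 5)/(v^2 - 49)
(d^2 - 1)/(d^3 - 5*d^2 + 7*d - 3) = (d + 1)/(d^2 - 4*d + 3)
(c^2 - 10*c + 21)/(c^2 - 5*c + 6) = (c - 7)/(c - 2)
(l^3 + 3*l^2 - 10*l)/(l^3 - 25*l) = (l - 2)/(l - 5)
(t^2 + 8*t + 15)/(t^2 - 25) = (t + 3)/(t - 5)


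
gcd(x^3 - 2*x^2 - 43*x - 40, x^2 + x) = x + 1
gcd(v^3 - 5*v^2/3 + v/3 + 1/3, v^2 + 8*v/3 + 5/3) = 1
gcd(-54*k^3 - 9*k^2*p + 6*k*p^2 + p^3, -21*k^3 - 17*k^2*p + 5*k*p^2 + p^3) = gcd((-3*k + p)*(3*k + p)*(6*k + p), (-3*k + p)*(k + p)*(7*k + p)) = -3*k + p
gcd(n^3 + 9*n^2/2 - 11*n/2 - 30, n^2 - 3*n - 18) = n + 3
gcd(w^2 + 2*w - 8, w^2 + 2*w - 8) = w^2 + 2*w - 8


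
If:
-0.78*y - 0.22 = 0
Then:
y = -0.28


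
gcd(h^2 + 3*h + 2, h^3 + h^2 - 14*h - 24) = h + 2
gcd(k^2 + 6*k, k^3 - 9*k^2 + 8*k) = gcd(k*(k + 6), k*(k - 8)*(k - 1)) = k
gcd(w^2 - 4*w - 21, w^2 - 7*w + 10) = 1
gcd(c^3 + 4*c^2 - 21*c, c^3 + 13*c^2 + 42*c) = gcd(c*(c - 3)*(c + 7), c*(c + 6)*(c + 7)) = c^2 + 7*c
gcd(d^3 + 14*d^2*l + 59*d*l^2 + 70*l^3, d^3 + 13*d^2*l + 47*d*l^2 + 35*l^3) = d^2 + 12*d*l + 35*l^2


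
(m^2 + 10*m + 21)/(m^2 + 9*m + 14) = (m + 3)/(m + 2)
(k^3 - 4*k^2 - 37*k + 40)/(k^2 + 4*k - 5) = k - 8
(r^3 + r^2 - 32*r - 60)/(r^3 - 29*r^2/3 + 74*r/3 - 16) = 3*(r^2 + 7*r + 10)/(3*r^2 - 11*r + 8)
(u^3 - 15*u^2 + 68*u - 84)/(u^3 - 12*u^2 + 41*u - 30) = (u^2 - 9*u + 14)/(u^2 - 6*u + 5)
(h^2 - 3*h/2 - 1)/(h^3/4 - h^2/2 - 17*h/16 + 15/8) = 8*(2*h^2 - 3*h - 2)/(4*h^3 - 8*h^2 - 17*h + 30)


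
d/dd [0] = 0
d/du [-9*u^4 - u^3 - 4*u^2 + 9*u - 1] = -36*u^3 - 3*u^2 - 8*u + 9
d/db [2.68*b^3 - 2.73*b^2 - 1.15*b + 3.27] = 8.04*b^2 - 5.46*b - 1.15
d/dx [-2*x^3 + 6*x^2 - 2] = 6*x*(2 - x)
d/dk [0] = 0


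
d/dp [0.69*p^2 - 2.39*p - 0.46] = 1.38*p - 2.39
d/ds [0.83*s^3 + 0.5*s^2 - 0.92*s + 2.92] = 2.49*s^2 + 1.0*s - 0.92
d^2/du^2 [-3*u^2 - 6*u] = -6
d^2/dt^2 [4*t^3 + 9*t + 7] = 24*t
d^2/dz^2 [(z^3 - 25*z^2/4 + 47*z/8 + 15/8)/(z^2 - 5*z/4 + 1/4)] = 20*(-4*z^3 + 60*z^2 - 72*z + 25)/(64*z^6 - 240*z^5 + 348*z^4 - 245*z^3 + 87*z^2 - 15*z + 1)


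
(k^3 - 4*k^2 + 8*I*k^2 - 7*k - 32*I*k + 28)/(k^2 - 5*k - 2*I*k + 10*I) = (k^3 + 4*k^2*(-1 + 2*I) - k*(7 + 32*I) + 28)/(k^2 - k*(5 + 2*I) + 10*I)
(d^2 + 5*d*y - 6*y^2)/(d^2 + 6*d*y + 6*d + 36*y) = (d - y)/(d + 6)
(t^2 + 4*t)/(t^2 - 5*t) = (t + 4)/(t - 5)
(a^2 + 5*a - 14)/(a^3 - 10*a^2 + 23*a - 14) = (a + 7)/(a^2 - 8*a + 7)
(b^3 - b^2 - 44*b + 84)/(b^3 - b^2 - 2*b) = (b^2 + b - 42)/(b*(b + 1))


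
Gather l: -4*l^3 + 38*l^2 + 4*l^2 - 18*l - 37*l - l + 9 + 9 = -4*l^3 + 42*l^2 - 56*l + 18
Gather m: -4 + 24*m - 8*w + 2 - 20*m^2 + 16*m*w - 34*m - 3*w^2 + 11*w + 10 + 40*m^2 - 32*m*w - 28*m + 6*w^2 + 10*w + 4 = 20*m^2 + m*(-16*w - 38) + 3*w^2 + 13*w + 12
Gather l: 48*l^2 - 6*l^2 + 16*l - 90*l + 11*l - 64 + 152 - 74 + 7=42*l^2 - 63*l + 21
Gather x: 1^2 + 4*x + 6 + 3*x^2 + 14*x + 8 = 3*x^2 + 18*x + 15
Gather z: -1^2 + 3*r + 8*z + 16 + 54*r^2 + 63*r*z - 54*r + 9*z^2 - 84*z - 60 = 54*r^2 - 51*r + 9*z^2 + z*(63*r - 76) - 45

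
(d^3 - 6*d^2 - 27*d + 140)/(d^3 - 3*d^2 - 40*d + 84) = (d^2 + d - 20)/(d^2 + 4*d - 12)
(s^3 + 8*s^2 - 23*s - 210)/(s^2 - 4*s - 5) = (s^2 + 13*s + 42)/(s + 1)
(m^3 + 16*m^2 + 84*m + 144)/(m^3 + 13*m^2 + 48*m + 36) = (m + 4)/(m + 1)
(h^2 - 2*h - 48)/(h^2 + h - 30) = (h - 8)/(h - 5)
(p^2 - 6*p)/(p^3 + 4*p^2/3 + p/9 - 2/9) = 9*p*(p - 6)/(9*p^3 + 12*p^2 + p - 2)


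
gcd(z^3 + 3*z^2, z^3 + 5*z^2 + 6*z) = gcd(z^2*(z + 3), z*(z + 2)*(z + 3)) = z^2 + 3*z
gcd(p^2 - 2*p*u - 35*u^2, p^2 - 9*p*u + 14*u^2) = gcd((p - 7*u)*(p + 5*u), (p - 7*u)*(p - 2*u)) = p - 7*u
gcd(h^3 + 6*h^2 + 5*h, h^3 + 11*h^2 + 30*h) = h^2 + 5*h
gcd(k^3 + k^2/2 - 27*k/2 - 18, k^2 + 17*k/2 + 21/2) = k + 3/2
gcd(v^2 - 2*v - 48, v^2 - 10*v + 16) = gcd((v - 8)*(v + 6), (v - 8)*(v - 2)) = v - 8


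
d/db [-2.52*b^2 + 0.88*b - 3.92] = 0.88 - 5.04*b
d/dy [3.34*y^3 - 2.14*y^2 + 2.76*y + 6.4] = 10.02*y^2 - 4.28*y + 2.76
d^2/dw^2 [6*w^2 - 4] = 12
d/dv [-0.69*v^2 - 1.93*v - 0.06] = -1.38*v - 1.93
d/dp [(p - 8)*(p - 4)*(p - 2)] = 3*p^2 - 28*p + 56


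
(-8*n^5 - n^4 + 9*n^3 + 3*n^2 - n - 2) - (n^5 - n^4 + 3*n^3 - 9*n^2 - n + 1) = -9*n^5 + 6*n^3 + 12*n^2 - 3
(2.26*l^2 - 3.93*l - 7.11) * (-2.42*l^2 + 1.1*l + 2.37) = -5.4692*l^4 + 11.9966*l^3 + 18.2394*l^2 - 17.1351*l - 16.8507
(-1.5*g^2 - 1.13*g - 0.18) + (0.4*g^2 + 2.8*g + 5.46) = -1.1*g^2 + 1.67*g + 5.28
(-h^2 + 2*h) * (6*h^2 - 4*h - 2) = -6*h^4 + 16*h^3 - 6*h^2 - 4*h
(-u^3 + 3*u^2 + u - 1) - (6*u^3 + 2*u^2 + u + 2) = -7*u^3 + u^2 - 3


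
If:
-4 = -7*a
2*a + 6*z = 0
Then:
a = 4/7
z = -4/21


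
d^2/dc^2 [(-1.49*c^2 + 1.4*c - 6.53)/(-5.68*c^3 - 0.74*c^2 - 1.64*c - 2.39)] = (96.1419520000001*c^6 - 271.00416*c^5 + 2409.496896*c^4 + 176.904416*c^3 + 598.67658*c^2 - 469.471248*c + 40.025198)/(183.250432*c^9 + 71.622528*c^8 + 168.062112*c^7 + 273.08612*c^6 + 108.798864*c^5 + 143.477172*c^4 + 119.148152*c^3 + 31.965294*c^2 + 28.103532*c + 13.651919)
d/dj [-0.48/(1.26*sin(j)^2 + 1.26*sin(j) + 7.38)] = (1.2096*sin(j) + 0.6048)*cos(j)/(1.26*sin(j)^2 + 1.26*sin(j) + 7.38)^2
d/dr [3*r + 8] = 3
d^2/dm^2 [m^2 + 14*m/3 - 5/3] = 2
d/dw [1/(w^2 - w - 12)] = (1 - 2*w)/(-w^2 + w + 12)^2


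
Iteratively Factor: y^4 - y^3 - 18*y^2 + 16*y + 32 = (y - 2)*(y^3 + y^2 - 16*y - 16) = (y - 4)*(y - 2)*(y^2 + 5*y + 4) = (y - 4)*(y - 2)*(y + 4)*(y + 1)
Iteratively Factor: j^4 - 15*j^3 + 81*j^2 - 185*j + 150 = (j - 2)*(j^3 - 13*j^2 + 55*j - 75) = (j - 5)*(j - 2)*(j^2 - 8*j + 15) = (j - 5)*(j - 3)*(j - 2)*(j - 5)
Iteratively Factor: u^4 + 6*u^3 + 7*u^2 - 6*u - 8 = (u - 1)*(u^3 + 7*u^2 + 14*u + 8) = (u - 1)*(u + 4)*(u^2 + 3*u + 2) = (u - 1)*(u + 1)*(u + 4)*(u + 2)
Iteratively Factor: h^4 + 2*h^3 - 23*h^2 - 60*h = (h - 5)*(h^3 + 7*h^2 + 12*h) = (h - 5)*(h + 4)*(h^2 + 3*h) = h*(h - 5)*(h + 4)*(h + 3)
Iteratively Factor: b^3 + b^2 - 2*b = (b + 2)*(b^2 - b) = b*(b + 2)*(b - 1)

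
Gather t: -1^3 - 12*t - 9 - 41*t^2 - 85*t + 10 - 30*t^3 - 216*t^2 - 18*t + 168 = -30*t^3 - 257*t^2 - 115*t + 168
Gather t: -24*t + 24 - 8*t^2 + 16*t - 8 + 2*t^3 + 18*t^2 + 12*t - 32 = 2*t^3 + 10*t^2 + 4*t - 16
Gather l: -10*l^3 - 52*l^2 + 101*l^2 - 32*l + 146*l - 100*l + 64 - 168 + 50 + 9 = -10*l^3 + 49*l^2 + 14*l - 45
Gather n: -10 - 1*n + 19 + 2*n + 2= n + 11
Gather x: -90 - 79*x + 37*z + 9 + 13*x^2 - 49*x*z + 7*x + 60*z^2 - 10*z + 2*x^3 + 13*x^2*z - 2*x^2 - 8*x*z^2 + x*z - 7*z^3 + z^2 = 2*x^3 + x^2*(13*z + 11) + x*(-8*z^2 - 48*z - 72) - 7*z^3 + 61*z^2 + 27*z - 81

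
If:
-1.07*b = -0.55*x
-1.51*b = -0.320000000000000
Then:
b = 0.21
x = 0.41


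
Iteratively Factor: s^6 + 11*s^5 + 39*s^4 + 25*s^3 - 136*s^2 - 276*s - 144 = (s + 1)*(s^5 + 10*s^4 + 29*s^3 - 4*s^2 - 132*s - 144) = (s + 1)*(s + 2)*(s^4 + 8*s^3 + 13*s^2 - 30*s - 72) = (s - 2)*(s + 1)*(s + 2)*(s^3 + 10*s^2 + 33*s + 36) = (s - 2)*(s + 1)*(s + 2)*(s + 3)*(s^2 + 7*s + 12) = (s - 2)*(s + 1)*(s + 2)*(s + 3)^2*(s + 4)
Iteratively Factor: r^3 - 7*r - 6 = (r - 3)*(r^2 + 3*r + 2) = (r - 3)*(r + 1)*(r + 2)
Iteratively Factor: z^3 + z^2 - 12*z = (z - 3)*(z^2 + 4*z) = (z - 3)*(z + 4)*(z)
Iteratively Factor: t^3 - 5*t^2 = (t)*(t^2 - 5*t) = t*(t - 5)*(t)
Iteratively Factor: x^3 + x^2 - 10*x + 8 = (x + 4)*(x^2 - 3*x + 2) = (x - 1)*(x + 4)*(x - 2)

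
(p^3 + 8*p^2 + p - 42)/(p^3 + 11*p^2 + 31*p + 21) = (p - 2)/(p + 1)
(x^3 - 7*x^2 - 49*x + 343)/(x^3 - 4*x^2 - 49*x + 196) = (x - 7)/(x - 4)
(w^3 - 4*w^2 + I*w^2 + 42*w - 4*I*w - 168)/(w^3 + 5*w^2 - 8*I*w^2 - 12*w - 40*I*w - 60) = (w^2 + w*(-4 + 7*I) - 28*I)/(w^2 + w*(5 - 2*I) - 10*I)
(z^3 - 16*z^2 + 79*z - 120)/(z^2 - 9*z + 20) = (z^2 - 11*z + 24)/(z - 4)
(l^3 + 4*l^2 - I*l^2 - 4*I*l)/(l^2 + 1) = l*(l + 4)/(l + I)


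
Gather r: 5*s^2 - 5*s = 5*s^2 - 5*s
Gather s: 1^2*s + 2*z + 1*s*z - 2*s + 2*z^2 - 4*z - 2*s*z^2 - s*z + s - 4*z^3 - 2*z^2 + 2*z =-2*s*z^2 - 4*z^3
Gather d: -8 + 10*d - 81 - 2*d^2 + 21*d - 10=-2*d^2 + 31*d - 99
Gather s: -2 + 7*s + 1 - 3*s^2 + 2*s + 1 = -3*s^2 + 9*s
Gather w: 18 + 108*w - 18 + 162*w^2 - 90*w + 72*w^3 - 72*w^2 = 72*w^3 + 90*w^2 + 18*w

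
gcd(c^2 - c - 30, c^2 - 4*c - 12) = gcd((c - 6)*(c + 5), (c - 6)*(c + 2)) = c - 6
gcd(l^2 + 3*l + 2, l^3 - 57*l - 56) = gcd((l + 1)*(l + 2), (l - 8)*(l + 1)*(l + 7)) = l + 1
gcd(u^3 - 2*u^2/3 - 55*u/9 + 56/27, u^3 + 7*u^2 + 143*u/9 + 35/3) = u + 7/3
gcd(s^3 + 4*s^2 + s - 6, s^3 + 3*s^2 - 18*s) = 1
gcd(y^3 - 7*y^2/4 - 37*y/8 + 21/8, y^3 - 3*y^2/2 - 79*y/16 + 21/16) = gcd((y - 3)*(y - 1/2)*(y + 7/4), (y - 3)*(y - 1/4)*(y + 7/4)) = y^2 - 5*y/4 - 21/4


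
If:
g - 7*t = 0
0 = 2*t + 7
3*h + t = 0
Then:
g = -49/2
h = 7/6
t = -7/2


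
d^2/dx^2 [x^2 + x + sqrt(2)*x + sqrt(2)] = 2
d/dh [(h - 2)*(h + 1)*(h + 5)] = 3*h^2 + 8*h - 7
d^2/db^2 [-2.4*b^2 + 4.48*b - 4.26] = -4.80000000000000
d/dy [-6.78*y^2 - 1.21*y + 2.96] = -13.56*y - 1.21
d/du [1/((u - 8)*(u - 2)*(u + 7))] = (-(u - 8)*(u - 2) - (u - 8)*(u + 7) - (u - 2)*(u + 7))/((u - 8)^2*(u - 2)^2*(u + 7)^2)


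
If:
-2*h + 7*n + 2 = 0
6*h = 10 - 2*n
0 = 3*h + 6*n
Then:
No Solution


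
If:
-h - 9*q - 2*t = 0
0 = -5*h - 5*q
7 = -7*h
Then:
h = -1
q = 1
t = -4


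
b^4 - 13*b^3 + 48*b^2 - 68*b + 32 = (b - 8)*(b - 2)^2*(b - 1)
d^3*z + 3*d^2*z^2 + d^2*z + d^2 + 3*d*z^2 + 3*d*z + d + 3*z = (d + 1)*(d + 3*z)*(d*z + 1)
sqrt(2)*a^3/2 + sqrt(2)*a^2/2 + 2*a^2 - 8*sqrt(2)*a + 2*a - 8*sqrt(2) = (a - 2*sqrt(2))*(a + 4*sqrt(2))*(sqrt(2)*a/2 + sqrt(2)/2)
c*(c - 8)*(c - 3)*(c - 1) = c^4 - 12*c^3 + 35*c^2 - 24*c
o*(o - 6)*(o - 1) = o^3 - 7*o^2 + 6*o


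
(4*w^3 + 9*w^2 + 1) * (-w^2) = -4*w^5 - 9*w^4 - w^2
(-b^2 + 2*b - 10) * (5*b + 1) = -5*b^3 + 9*b^2 - 48*b - 10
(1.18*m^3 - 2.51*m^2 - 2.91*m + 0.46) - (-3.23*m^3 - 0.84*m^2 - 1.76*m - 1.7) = 4.41*m^3 - 1.67*m^2 - 1.15*m + 2.16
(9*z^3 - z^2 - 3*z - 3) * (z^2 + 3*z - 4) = 9*z^5 + 26*z^4 - 42*z^3 - 8*z^2 + 3*z + 12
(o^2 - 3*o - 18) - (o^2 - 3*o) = -18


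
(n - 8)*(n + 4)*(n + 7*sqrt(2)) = n^3 - 4*n^2 + 7*sqrt(2)*n^2 - 28*sqrt(2)*n - 32*n - 224*sqrt(2)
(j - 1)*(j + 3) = j^2 + 2*j - 3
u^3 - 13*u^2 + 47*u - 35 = (u - 7)*(u - 5)*(u - 1)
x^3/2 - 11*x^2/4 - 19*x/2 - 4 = (x/2 + 1)*(x - 8)*(x + 1/2)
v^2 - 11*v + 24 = (v - 8)*(v - 3)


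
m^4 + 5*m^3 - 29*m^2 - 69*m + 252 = (m - 3)^2*(m + 4)*(m + 7)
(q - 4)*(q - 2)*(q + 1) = q^3 - 5*q^2 + 2*q + 8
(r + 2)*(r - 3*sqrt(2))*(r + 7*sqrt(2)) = r^3 + 2*r^2 + 4*sqrt(2)*r^2 - 42*r + 8*sqrt(2)*r - 84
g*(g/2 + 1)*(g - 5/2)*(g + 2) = g^4/2 + 3*g^3/4 - 3*g^2 - 5*g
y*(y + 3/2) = y^2 + 3*y/2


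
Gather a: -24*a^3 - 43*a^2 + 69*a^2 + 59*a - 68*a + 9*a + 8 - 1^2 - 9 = -24*a^3 + 26*a^2 - 2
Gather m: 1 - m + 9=10 - m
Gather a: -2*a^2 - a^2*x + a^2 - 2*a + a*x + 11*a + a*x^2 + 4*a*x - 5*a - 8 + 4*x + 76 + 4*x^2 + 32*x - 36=a^2*(-x - 1) + a*(x^2 + 5*x + 4) + 4*x^2 + 36*x + 32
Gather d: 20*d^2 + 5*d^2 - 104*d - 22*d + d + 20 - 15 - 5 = 25*d^2 - 125*d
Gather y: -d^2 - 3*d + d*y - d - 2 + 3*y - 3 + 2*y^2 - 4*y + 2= -d^2 - 4*d + 2*y^2 + y*(d - 1) - 3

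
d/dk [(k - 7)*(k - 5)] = 2*k - 12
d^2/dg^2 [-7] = 0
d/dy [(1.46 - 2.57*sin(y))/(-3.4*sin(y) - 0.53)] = 6.3261*cos(y)/(3.4*sin(y) + 0.53)^2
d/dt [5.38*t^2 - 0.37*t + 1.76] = 10.76*t - 0.37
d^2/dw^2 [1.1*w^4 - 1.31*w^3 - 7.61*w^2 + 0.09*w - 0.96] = 13.2*w^2 - 7.86*w - 15.22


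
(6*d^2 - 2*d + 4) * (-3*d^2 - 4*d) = -18*d^4 - 18*d^3 - 4*d^2 - 16*d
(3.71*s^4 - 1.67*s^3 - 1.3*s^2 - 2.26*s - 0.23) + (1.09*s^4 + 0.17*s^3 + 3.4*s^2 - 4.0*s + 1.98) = 4.8*s^4 - 1.5*s^3 + 2.1*s^2 - 6.26*s + 1.75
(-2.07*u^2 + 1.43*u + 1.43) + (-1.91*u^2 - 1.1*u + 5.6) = -3.98*u^2 + 0.33*u + 7.03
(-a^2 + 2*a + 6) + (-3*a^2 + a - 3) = -4*a^2 + 3*a + 3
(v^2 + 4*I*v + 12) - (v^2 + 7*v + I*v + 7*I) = -7*v + 3*I*v + 12 - 7*I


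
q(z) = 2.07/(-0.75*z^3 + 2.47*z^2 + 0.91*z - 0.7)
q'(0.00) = -3.84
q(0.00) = -2.96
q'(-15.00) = 0.00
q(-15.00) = 0.00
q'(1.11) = -1.38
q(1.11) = 0.89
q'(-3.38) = 0.03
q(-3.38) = 0.04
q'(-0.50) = 22.31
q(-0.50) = -4.66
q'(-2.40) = 0.10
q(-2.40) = 0.10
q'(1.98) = -0.16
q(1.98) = 0.42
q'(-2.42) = 0.10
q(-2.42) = 0.09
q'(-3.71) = 0.02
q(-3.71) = 0.03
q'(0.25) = -38.14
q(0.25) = -6.28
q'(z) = 2.07*(2.25*z^2 - 4.94*z - 0.91)/(-0.75*z^3 + 2.47*z^2 + 0.91*z - 0.7)^2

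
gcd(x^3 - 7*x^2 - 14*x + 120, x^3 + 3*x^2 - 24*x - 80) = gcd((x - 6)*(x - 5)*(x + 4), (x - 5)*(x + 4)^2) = x^2 - x - 20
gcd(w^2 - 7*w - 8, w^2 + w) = w + 1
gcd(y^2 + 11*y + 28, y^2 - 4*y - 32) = y + 4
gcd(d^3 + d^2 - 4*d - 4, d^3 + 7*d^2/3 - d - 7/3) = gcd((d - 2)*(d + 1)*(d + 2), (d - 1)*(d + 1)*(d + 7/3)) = d + 1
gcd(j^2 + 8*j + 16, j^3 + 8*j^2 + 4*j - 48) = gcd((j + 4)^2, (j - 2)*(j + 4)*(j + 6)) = j + 4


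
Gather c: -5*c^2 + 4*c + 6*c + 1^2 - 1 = -5*c^2 + 10*c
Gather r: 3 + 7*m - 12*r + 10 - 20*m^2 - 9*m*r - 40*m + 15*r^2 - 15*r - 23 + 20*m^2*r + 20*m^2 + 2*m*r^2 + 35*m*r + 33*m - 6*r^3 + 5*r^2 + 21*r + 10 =-6*r^3 + r^2*(2*m + 20) + r*(20*m^2 + 26*m - 6)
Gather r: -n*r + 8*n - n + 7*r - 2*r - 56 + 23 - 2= 7*n + r*(5 - n) - 35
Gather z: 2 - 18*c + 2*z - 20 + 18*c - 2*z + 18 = 0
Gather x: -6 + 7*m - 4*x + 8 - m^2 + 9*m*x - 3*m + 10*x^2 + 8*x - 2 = -m^2 + 4*m + 10*x^2 + x*(9*m + 4)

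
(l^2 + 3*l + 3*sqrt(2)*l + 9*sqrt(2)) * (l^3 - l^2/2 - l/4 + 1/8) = l^5 + 5*l^4/2 + 3*sqrt(2)*l^4 - 7*l^3/4 + 15*sqrt(2)*l^3/2 - 21*sqrt(2)*l^2/4 - 5*l^2/8 - 15*sqrt(2)*l/8 + 3*l/8 + 9*sqrt(2)/8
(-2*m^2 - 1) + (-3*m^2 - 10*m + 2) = -5*m^2 - 10*m + 1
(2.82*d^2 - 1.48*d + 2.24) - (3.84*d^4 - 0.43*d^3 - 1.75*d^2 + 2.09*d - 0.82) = -3.84*d^4 + 0.43*d^3 + 4.57*d^2 - 3.57*d + 3.06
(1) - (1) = 0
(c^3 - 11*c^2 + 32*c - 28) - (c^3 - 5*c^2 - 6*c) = -6*c^2 + 38*c - 28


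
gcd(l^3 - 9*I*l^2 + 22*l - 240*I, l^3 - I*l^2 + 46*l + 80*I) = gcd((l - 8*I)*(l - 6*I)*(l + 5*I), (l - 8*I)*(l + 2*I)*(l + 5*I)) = l^2 - 3*I*l + 40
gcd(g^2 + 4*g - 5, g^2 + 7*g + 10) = g + 5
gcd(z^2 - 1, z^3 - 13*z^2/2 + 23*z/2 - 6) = z - 1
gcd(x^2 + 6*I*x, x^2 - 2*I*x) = x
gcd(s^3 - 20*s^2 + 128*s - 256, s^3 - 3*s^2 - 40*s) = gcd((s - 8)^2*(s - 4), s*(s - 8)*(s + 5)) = s - 8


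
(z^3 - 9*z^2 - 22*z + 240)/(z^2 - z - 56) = (z^2 - z - 30)/(z + 7)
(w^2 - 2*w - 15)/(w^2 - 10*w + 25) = (w + 3)/(w - 5)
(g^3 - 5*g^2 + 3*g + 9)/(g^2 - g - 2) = (g^2 - 6*g + 9)/(g - 2)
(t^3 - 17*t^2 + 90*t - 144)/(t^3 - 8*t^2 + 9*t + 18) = (t - 8)/(t + 1)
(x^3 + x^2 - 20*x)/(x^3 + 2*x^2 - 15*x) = (x - 4)/(x - 3)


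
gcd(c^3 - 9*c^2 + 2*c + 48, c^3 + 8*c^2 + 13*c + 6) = 1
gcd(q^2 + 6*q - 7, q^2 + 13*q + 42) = q + 7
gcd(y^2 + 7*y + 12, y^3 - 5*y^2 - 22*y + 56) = y + 4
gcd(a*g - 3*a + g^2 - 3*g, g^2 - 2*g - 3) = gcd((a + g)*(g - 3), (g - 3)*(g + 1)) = g - 3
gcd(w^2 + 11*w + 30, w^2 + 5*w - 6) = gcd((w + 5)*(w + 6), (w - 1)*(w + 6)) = w + 6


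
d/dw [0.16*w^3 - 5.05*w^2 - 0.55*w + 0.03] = 0.48*w^2 - 10.1*w - 0.55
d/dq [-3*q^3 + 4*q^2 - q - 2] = -9*q^2 + 8*q - 1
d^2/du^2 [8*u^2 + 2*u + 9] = 16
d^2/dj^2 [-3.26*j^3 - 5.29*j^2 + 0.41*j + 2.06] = -19.56*j - 10.58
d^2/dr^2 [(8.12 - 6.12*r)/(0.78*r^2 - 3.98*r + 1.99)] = (-(1.56*r - 3.98)*(3.12*r - 7.96)*(6.12*r - 8.12) + (28.6416*r - 61.3824)*(0.78*r^2 - 3.98*r + 1.99))/(0.78*r^2 - 3.98*r + 1.99)^3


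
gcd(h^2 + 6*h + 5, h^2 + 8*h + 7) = h + 1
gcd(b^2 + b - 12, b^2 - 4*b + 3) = b - 3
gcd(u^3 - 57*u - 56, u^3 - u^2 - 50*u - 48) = u^2 - 7*u - 8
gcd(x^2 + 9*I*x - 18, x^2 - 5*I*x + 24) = x + 3*I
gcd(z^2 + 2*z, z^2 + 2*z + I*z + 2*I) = z + 2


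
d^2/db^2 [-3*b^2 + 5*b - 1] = -6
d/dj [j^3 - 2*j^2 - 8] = j*(3*j - 4)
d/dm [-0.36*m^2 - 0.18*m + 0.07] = -0.72*m - 0.18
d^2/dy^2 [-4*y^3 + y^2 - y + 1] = 2 - 24*y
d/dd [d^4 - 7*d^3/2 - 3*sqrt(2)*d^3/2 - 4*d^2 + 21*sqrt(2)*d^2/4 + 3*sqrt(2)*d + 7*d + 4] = 4*d^3 - 21*d^2/2 - 9*sqrt(2)*d^2/2 - 8*d + 21*sqrt(2)*d/2 + 3*sqrt(2) + 7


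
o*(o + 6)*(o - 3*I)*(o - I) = o^4 + 6*o^3 - 4*I*o^3 - 3*o^2 - 24*I*o^2 - 18*o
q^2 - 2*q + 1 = (q - 1)^2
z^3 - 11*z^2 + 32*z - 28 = (z - 7)*(z - 2)^2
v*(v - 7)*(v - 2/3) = v^3 - 23*v^2/3 + 14*v/3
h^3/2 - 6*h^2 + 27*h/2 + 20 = (h/2 + 1/2)*(h - 8)*(h - 5)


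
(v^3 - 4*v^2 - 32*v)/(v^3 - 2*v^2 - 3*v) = (-v^2 + 4*v + 32)/(-v^2 + 2*v + 3)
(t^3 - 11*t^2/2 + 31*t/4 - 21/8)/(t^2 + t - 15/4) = (4*t^2 - 16*t + 7)/(2*(2*t + 5))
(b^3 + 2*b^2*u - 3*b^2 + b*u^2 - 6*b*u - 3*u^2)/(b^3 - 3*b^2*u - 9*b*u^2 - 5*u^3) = (3 - b)/(-b + 5*u)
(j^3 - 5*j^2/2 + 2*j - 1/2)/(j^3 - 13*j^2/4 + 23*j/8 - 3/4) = 4*(j^2 - 2*j + 1)/(4*j^2 - 11*j + 6)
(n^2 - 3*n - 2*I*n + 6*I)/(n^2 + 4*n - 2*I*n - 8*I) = (n - 3)/(n + 4)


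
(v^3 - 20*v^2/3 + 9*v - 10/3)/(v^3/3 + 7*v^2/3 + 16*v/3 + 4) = (3*v^3 - 20*v^2 + 27*v - 10)/(v^3 + 7*v^2 + 16*v + 12)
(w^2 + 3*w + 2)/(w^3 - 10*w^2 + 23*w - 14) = (w^2 + 3*w + 2)/(w^3 - 10*w^2 + 23*w - 14)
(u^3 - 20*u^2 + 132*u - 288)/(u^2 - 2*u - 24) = (u^2 - 14*u + 48)/(u + 4)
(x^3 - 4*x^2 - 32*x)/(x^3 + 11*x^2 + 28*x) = (x - 8)/(x + 7)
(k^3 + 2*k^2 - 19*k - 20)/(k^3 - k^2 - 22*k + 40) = (k + 1)/(k - 2)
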